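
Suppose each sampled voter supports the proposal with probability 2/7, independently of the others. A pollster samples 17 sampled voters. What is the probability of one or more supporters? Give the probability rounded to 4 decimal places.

0.9967

P(at least one) = 1 − P(none) = 1 − (1 − 0.285714)^17
= 1 − 0.003280 = 0.996720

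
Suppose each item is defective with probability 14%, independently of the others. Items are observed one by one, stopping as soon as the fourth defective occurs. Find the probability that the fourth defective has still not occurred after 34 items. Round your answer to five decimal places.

0.27993

Needing more than 34 items ⇔ fewer than 4 successes in the first 34. With X ~ Binomial(34, 0.14), P(Y > 34) = P(X ≤ 3).
  k=0: C(34,0)·0.14^0·0.86^34 = 0.0059285
  k=1: C(34,1)·0.14^1·0.86^33 = 0.0328137
  k=2: C(34,2)·0.14^2·0.86^32 = 0.0881393
  k=3: C(34,3)·0.14^3·0.86^31 = 0.1530480
P(X ≤ 3) = 0.2799295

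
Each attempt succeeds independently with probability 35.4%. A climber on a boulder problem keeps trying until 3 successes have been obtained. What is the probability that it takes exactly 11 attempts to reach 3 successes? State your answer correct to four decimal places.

0.0605

Y = trial on which the third success occurs; negative binomial, r=3, p=0.354.
P(Y=11) = C(10,2) · p^3 · (1−p)^8
= 45 · 0.044362 · 0.030329 = 0.060546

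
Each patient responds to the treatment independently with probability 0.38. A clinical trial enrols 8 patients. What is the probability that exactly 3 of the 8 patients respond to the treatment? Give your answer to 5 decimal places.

0.28151

X ~ Binomial(n=8, p=0.38).
P(X=3) = C(8,3) · p^3 · (1−p)^5
= 56 · 0.054872 · 0.091613 = 0.2815122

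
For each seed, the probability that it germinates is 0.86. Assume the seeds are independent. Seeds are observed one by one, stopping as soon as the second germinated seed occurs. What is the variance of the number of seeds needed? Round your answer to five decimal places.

Y = total seeds until the second success; negative binomial with r=2, p=0.86.
Var(Y) = r(1−p)/p² = 2·0.14 / 0.86² = 0.3785830

0.37858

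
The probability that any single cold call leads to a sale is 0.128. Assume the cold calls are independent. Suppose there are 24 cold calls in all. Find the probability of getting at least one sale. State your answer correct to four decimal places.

0.9626

P(at least one) = 1 − P(none) = 1 − (1 − 0.128)^24
= 1 − 0.037359 = 0.962641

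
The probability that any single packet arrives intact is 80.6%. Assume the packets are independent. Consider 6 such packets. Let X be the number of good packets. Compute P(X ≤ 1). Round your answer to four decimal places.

0.0014

X ~ Binomial(6, 0.806); P(X ≤ 1) = Σ C(6,k) p^k (1−p)^(6−k) over k:
  k=0: C(6,0)·0.806^0·0.194^6 = 0.000053
  k=1: C(6,1)·0.806^1·0.194^5 = 0.001329
Total = 0.001382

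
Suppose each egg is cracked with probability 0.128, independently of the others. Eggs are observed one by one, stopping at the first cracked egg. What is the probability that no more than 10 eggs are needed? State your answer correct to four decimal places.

Y = number of eggs to the first success; geometric, p = 0.128.
P(Y ≤ 10) = 1 − (1−p)^10 = 1 − 0.254194 = 0.745806

0.7458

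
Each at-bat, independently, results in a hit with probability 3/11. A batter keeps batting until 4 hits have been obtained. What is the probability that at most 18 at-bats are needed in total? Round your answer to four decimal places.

Finishing within 18 at-bats ⇔ at least 4 successes in the first 18. With X ~ Binomial(18, 0.272727), P(Y ≤ 18) = 1 − P(X ≤ 3).
  k=0: C(18,0)·0.272727^0·0.727273^18 = 0.003240
  k=1: C(18,1)·0.272727^1·0.727273^17 = 0.021870
  k=2: C(18,2)·0.272727^2·0.727273^16 = 0.069712
  k=3: C(18,3)·0.272727^3·0.727273^15 = 0.139423
1 − 0.234245 = 0.765755

0.7658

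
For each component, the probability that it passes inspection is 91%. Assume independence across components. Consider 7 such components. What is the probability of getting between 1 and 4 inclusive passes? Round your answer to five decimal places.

X ~ Binomial(7, 0.91); P(1 ≤ X ≤ 4) = Σ C(7,k) p^k (1−p)^(7−k) over k:
  k=1: C(7,1)·0.91^1·0.09^6 = 0.0000034
  k=2: C(7,2)·0.91^2·0.09^5 = 0.0001027
  k=3: C(7,3)·0.91^3·0.09^4 = 0.0017305
  k=4: C(7,4)·0.91^4·0.09^3 = 0.0174969
Total = 0.0193334

0.01933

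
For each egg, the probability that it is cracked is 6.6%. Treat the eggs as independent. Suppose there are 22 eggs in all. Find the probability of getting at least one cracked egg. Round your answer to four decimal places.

0.7773

P(at least one) = 1 − P(none) = 1 − (1 − 0.066)^22
= 1 − 0.222654 = 0.777346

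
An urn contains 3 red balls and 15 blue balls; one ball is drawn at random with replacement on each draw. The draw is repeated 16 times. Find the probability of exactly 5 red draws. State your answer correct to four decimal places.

X ~ Binomial(n=16, p=0.166667).
P(X=5) = C(16,5) · p^5 · (1−p)^11
= 4368 · 0.0001286 · 0.13459 = 0.075602

0.0756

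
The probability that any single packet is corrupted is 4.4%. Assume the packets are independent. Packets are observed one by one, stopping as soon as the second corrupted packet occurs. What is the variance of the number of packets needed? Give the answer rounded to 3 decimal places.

Y = total packets until the second success; negative binomial with r=2, p=0.044.
Var(Y) = r(1−p)/p² = 2·0.956 / 0.044² = 987.60331

987.603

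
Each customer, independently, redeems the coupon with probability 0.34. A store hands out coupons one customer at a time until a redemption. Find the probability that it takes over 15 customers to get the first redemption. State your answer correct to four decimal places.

Y = number of customers to the first success; geometric, p = 0.34.
P(Y > 15) = P(first 15 all fail) = (1−p)^15 = 0.001964

0.0020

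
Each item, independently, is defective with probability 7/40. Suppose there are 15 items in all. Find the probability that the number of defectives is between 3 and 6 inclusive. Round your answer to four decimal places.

X ~ Binomial(15, 0.175); P(3 ≤ X ≤ 6) = Σ C(15,k) p^k (1−p)^(15−k) over k:
  k=3: C(15,3)·0.175^3·0.825^12 = 0.242422
  k=4: C(15,4)·0.175^4·0.825^11 = 0.154269
  k=5: C(15,5)·0.175^5·0.825^10 = 0.071992
  k=6: C(15,6)·0.175^6·0.825^9 = 0.025452
Total = 0.494135

0.4941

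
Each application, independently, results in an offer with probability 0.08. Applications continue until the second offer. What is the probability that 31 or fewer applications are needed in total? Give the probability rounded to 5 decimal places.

Finishing within 31 applications ⇔ at least 2 successes in the first 31. With X ~ Binomial(31, 0.08), P(Y ≤ 31) = 1 − P(X ≤ 1).
  k=0: C(31,0)·0.08^0·0.92^31 = 0.0754089
  k=1: C(31,1)·0.08^1·0.92^30 = 0.2032762
1 − 0.2786851 = 0.7213149

0.72131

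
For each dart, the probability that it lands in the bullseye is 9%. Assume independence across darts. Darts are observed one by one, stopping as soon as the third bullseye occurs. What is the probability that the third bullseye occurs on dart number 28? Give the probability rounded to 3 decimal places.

Y = trial on which the third success occurs; negative binomial, r=3, p=0.09.
P(Y=28) = C(27,2) · p^3 · (1−p)^25
= 351 · 0.000729 · 0.094631 = 0.02421

0.024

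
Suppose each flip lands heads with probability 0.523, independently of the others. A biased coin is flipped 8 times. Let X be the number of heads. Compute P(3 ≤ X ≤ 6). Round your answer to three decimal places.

0.837

X ~ Binomial(8, 0.523); P(3 ≤ X ≤ 6) = Σ C(8,k) p^k (1−p)^(8−k) over k:
  k=3: C(8,3)·0.523^3·0.477^5 = 0.19783
  k=4: C(8,4)·0.523^4·0.477^4 = 0.27113
  k=5: C(8,5)·0.523^5·0.477^3 = 0.23782
  k=6: C(8,6)·0.523^6·0.477^2 = 0.13038
Total = 0.83716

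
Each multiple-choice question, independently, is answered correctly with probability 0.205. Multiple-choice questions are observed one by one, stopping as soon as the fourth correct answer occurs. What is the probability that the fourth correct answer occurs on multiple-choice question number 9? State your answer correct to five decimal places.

0.03141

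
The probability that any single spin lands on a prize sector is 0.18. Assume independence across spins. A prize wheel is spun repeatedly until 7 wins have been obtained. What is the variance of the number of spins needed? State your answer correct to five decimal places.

177.16049

Y = total spins until the seventh success; negative binomial with r=7, p=0.18.
Var(Y) = r(1−p)/p² = 7·0.82 / 0.18² = 177.1604938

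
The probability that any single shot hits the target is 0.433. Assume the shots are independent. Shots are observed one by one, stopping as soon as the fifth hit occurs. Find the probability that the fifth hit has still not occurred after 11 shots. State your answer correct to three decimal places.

Needing more than 11 shots ⇔ fewer than 5 successes in the first 11. With X ~ Binomial(11, 0.433), P(Y > 11) = P(X ≤ 4).
  k=0: C(11,0)·0.433^0·0.567^11 = 0.00195
  k=1: C(11,1)·0.433^1·0.567^10 = 0.01636
  k=2: C(11,2)·0.433^2·0.567^9 = 0.06246
  k=3: C(11,3)·0.433^3·0.567^8 = 0.14309
  k=4: C(11,4)·0.433^4·0.567^7 = 0.21855
P(X ≤ 4) = 0.44240

0.442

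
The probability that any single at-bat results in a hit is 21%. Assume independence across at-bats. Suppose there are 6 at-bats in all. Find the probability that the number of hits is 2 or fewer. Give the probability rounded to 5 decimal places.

0.88845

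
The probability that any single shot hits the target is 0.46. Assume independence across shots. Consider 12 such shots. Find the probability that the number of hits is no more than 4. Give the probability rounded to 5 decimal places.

0.28020

X ~ Binomial(12, 0.46); P(X ≤ 4) = Σ C(12,k) p^k (1−p)^(12−k) over k:
  k=0: C(12,0)·0.46^0·0.54^12 = 0.0006148
  k=1: C(12,1)·0.46^1·0.54^11 = 0.0062845
  k=2: C(12,2)·0.46^2·0.54^10 = 0.0294440
  k=3: C(12,3)·0.46^3·0.54^9 = 0.0836065
  k=4: C(12,4)·0.46^4·0.54^8 = 0.1602458
Total = 0.2801956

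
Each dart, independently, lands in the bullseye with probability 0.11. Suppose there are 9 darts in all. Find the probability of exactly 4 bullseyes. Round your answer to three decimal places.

X ~ Binomial(n=9, p=0.11).
P(X=4) = C(9,4) · p^4 · (1−p)^5
= 126 · 0.00014641 · 0.55841 = 0.01030

0.010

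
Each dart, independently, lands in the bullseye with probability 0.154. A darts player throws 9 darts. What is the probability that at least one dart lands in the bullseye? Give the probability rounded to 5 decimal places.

P(at least one) = 1 − P(none) = 1 − (1 − 0.154)^9
= 1 − 0.2219899 = 0.7780101

0.77801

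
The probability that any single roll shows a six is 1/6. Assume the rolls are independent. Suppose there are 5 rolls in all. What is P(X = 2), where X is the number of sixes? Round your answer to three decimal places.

0.161

X ~ Binomial(n=5, p=0.166667).
P(X=2) = C(5,2) · p^2 · (1−p)^3
= 10 · 0.027778 · 0.5787 = 0.16075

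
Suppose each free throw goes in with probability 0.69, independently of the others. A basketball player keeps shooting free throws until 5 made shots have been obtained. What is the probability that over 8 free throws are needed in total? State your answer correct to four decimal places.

Needing more than 8 free throws ⇔ fewer than 5 successes in the first 8. With X ~ Binomial(8, 0.69), P(Y > 8) = P(X ≤ 4).
  k=0: C(8,0)·0.69^0·0.31^8 = 0.000085
  k=1: C(8,1)·0.69^1·0.31^7 = 0.001519
  k=2: C(8,2)·0.69^2·0.31^6 = 0.011831
  k=3: C(8,3)·0.69^3·0.31^5 = 0.052668
  k=4: C(8,4)·0.69^4·0.31^4 = 0.146535
P(X ≤ 4) = 0.212638

0.2126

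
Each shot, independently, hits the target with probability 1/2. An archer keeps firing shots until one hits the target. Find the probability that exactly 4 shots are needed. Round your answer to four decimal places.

Geometric (trials to first success), p = 0.50.
P(Y = 4) = (1−p)^3 · p = 0.125 · 0.50 = 0.062500

0.0625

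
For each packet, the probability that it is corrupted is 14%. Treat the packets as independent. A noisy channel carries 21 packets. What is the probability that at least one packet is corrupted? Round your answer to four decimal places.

0.9579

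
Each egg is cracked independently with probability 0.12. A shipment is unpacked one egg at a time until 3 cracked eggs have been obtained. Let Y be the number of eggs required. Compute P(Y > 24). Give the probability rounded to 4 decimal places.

0.4375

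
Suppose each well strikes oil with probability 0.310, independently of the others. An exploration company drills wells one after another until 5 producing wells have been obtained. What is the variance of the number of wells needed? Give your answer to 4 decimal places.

Y = total wells until the fifth success; negative binomial with r=5, p=0.31.
Var(Y) = r(1−p)/p² = 5·0.69 / 0.31² = 35.900104

35.9001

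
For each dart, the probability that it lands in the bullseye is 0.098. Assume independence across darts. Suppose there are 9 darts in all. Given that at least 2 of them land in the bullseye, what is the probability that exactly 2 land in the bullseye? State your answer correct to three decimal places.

0.769

X ~ Binomial(9, 0.098). Want P(X=2 | X≥2) = P(X=2) / P(X≥2).
P(X=2) = C(9,2)·0.098^2·0.902^7 = 0.16796
P(X≥2) = 1 − 0.39524 − 0.38647 = 0.21829
Ratio = 0.16796 / 0.21829 = 0.76943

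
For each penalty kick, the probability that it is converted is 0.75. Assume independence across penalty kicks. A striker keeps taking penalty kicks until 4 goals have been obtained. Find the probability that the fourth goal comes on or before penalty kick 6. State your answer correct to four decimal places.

Finishing within 6 penalty kicks ⇔ at least 4 successes in the first 6. With X ~ Binomial(6, 0.75), P(Y ≤ 6) = 1 − P(X ≤ 3).
  k=0: C(6,0)·0.75^0·0.25^6 = 0.000244
  k=1: C(6,1)·0.75^1·0.25^5 = 0.004395
  k=2: C(6,2)·0.75^2·0.25^4 = 0.032959
  k=3: C(6,3)·0.75^3·0.25^3 = 0.131836
1 − 0.169434 = 0.830566

0.8306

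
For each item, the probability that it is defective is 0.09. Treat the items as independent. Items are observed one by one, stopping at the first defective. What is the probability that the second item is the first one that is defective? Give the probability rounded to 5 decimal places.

Geometric (trials to first success), p = 0.09.
P(Y = 2) = (1−p)^1 · p = 0.91 · 0.09 = 0.0819000

0.08190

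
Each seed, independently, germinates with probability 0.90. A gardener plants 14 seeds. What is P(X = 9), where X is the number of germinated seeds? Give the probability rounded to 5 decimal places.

X ~ Binomial(n=14, p=0.90).
P(X=9) = C(14,9) · p^9 · (1−p)^5
= 2002 · 0.38742 · 1e-05 = 0.0077562

0.00776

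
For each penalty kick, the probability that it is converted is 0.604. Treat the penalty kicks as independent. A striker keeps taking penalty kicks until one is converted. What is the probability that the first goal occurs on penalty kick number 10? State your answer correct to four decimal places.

Geometric (trials to first success), p = 0.604.
P(Y = 10) = (1−p)^9 · p = 0.00023947 · 0.604 = 0.000145

0.0001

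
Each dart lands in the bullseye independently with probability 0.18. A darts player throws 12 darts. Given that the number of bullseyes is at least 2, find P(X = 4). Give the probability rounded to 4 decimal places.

0.1599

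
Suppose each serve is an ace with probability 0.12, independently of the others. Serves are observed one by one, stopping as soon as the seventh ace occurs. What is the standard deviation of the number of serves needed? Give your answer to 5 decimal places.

Y = total serves until the seventh success; negative binomial with r=7, p=0.12.
SD(Y) = √[r(1−p)/p²] = √(427.7777778) = 20.6827894

20.68279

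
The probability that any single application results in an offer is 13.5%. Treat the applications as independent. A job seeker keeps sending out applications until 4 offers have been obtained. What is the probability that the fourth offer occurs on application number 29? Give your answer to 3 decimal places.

Y = trial on which the fourth success occurs; negative binomial, r=4, p=0.135.
P(Y=29) = C(28,3) · p^4 · (1−p)^25
= 3276 · 0.00033215 · 0.026632 = 0.02898

0.029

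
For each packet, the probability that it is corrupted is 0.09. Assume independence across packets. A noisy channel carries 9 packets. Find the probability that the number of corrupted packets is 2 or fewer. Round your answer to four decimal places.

X ~ Binomial(9, 0.09); P(X ≤ 2) = Σ C(9,k) p^k (1−p)^(9−k) over k:
  k=0: C(9,0)·0.09^0·0.91^9 = 0.427930
  k=1: C(9,1)·0.09^1·0.91^8 = 0.380905
  k=2: C(9,2)·0.09^2·0.91^7 = 0.150688
Total = 0.959522

0.9595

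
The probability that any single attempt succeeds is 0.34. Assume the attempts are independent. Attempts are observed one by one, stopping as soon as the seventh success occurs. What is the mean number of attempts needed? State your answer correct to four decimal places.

Y = total attempts until the seventh success; negative binomial with r=7, p=0.34.
E[Y] = r / p = 7 / 0.34 = 20.588235

20.5882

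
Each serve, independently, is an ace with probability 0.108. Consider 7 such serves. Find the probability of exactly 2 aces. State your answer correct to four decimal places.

X ~ Binomial(n=7, p=0.108).
P(X=2) = C(7,2) · p^2 · (1−p)^5
= 21 · 0.011664 · 0.56471 = 0.138322

0.1383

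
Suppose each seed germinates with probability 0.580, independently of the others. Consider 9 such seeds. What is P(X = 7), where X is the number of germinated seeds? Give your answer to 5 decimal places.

X ~ Binomial(n=9, p=0.58).
P(X=7) = C(9,7) · p^7 · (1−p)^2
= 36 · 0.02208 · 0.1764 = 0.1402158

0.14022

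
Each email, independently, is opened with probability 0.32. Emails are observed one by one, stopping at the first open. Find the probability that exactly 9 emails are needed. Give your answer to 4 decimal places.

Geometric (trials to first success), p = 0.32.
P(Y = 9) = (1−p)^8 · p = 0.045716 · 0.32 = 0.014629

0.0146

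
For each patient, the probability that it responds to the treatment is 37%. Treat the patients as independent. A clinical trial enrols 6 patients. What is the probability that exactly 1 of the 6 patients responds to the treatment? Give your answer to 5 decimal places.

0.22032

X ~ Binomial(n=6, p=0.37).
P(X=1) = C(6,1) · p^1 · (1−p)^5
= 6 · 0.37 · 0.099244 = 0.2203209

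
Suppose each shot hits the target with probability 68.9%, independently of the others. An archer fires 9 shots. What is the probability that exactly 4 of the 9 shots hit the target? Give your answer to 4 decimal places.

0.0826

X ~ Binomial(n=9, p=0.689).
P(X=4) = C(9,4) · p^4 · (1−p)^5
= 126 · 0.22536 · 0.0029094 = 0.082613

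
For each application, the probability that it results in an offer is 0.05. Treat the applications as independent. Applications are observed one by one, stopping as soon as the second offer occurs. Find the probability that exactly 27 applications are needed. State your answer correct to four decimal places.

0.0180

Y = trial on which the second success occurs; negative binomial, r=2, p=0.05.
P(Y=27) = C(26,1) · p^2 · (1−p)^25
= 26 · 0.0025 · 0.27739 = 0.018030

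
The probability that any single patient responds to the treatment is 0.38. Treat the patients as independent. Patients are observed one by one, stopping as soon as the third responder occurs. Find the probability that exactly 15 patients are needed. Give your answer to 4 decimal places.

Y = trial on which the third success occurs; negative binomial, r=3, p=0.38.
P(Y=15) = C(14,2) · p^3 · (1−p)^12
= 91 · 0.054872 · 0.0032263 = 0.016110

0.0161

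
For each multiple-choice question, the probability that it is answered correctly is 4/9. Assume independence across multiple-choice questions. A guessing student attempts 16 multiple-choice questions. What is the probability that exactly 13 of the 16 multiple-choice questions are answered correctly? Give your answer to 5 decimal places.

0.00254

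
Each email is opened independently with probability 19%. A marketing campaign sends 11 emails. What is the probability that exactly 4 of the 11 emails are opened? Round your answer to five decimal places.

0.09838

X ~ Binomial(n=11, p=0.19).
P(X=4) = C(11,4) · p^4 · (1−p)^7
= 330 · 0.0013032 · 0.22877 = 0.0983838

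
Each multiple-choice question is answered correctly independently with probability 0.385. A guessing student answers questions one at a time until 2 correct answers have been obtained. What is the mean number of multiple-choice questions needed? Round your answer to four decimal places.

5.1948

Y = total multiple-choice questions until the second success; negative binomial with r=2, p=0.385.
E[Y] = r / p = 2 / 0.385 = 5.194805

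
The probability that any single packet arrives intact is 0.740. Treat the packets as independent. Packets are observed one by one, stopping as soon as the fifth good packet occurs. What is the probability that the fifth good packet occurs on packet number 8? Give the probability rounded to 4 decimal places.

Y = trial on which the fifth success occurs; negative binomial, r=5, p=0.74.
P(Y=8) = C(7,4) · p^5 · (1−p)^3
= 35 · 0.2219 · 0.017576 = 0.136504

0.1365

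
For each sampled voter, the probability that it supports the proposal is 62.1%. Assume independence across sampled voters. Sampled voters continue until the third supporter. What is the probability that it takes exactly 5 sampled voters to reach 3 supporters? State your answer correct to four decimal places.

Y = trial on which the third success occurs; negative binomial, r=3, p=0.621.
P(Y=5) = C(4,2) · p^3 · (1−p)^2
= 6 · 0.23948 · 0.14364 = 0.206398

0.2064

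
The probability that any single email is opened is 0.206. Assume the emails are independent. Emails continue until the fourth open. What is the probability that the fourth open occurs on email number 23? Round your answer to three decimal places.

0.035

Y = trial on which the fourth success occurs; negative binomial, r=4, p=0.206.
P(Y=23) = C(22,3) · p^4 · (1−p)^19
= 1540 · 0.0018008 · 0.012491 = 0.03464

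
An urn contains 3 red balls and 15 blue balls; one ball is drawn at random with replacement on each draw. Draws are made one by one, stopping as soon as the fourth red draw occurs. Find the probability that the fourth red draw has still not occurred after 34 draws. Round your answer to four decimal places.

0.1587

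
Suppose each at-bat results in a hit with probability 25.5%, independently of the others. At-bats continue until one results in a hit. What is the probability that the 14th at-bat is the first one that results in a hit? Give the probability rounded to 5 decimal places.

Geometric (trials to first success), p = 0.255.
P(Y = 14) = (1−p)^13 · p = 0.021779 · 0.255 = 0.0055536

0.00555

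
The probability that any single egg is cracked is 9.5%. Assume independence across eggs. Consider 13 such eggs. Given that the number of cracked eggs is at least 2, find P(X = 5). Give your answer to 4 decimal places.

X ~ Binomial(13, 0.095). Want P(X=5 | X≥2) = P(X=5) / P(X≥2).
P(X=5) = C(13,5)·0.095^5·0.905^8 = 0.004481
P(X≥2) = 1 − 0.273169 − 0.372778 = 0.354053
Ratio = 0.004481 / 0.354053 = 0.012657

0.0127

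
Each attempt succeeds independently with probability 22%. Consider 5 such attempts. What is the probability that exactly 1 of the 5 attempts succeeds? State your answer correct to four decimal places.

0.4072

X ~ Binomial(n=5, p=0.22).
P(X=1) = C(5,1) · p^1 · (1−p)^4
= 5 · 0.22 · 0.37015 = 0.407166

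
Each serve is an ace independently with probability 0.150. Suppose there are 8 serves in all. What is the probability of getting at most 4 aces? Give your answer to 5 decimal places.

0.99715

X ~ Binomial(8, 0.15); P(X ≤ 4) = Σ C(8,k) p^k (1−p)^(8−k) over k:
  k=0: C(8,0)·0.15^0·0.85^8 = 0.2724905
  k=1: C(8,1)·0.15^1·0.85^7 = 0.3846925
  k=2: C(8,2)·0.15^2·0.85^6 = 0.2376042
  k=3: C(8,3)·0.15^3·0.85^5 = 0.0838603
  k=4: C(8,4)·0.15^4·0.85^4 = 0.0184986
Total = 0.9971461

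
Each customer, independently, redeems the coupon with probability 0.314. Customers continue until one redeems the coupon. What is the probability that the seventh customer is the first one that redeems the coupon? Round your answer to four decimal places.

Geometric (trials to first success), p = 0.314.
P(Y = 7) = (1−p)^6 · p = 0.10422 · 0.314 = 0.032725

0.0327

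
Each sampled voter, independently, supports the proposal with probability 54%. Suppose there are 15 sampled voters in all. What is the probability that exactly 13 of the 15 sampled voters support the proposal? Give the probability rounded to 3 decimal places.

0.007

X ~ Binomial(n=15, p=0.54).
P(X=13) = C(15,13) · p^13 · (1−p)^2
= 105 · 0.00033199 · 0.2116 = 0.00738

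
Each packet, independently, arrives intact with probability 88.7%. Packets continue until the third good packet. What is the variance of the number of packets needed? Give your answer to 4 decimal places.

Y = total packets until the third success; negative binomial with r=3, p=0.887.
Var(Y) = r(1−p)/p² = 3·0.113 / 0.887² = 0.430876

0.4309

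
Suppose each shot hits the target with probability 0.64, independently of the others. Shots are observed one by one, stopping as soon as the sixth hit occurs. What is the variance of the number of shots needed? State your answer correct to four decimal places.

Y = total shots until the sixth success; negative binomial with r=6, p=0.64.
Var(Y) = r(1−p)/p² = 6·0.36 / 0.64² = 5.273438

5.2734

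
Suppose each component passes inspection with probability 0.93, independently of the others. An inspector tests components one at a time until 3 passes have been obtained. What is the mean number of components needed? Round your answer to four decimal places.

3.2258

Y = total components until the third success; negative binomial with r=3, p=0.93.
E[Y] = r / p = 3 / 0.93 = 3.225806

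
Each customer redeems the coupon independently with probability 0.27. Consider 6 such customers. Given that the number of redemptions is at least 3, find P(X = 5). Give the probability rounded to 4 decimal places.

0.0311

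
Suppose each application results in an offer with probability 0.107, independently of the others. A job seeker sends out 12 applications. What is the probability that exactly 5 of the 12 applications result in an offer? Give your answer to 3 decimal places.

X ~ Binomial(n=12, p=0.107).
P(X=5) = C(12,5) · p^5 · (1−p)^7
= 792 · 1.4026e-05 · 0.45286 = 0.00503

0.005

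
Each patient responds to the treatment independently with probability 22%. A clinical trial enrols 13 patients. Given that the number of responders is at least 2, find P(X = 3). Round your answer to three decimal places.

0.311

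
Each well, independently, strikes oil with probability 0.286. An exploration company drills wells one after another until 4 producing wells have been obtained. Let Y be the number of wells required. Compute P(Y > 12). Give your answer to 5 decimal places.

0.53602

Needing more than 12 wells ⇔ fewer than 4 successes in the first 12. With X ~ Binomial(12, 0.286), P(Y > 12) = P(X ≤ 3).
  k=0: C(12,0)·0.286^0·0.714^12 = 0.0175541
  k=1: C(12,1)·0.286^1·0.714^11 = 0.0843777
  k=2: C(12,2)·0.286^2·0.714^10 = 0.1858909
  k=3: C(12,3)·0.286^3·0.714^9 = 0.2482017
P(X ≤ 3) = 0.5360243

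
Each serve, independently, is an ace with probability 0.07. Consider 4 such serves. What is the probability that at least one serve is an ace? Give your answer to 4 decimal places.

P(at least one) = 1 − P(none) = 1 − (1 − 0.07)^4
= 1 − 0.748052 = 0.251948

0.2519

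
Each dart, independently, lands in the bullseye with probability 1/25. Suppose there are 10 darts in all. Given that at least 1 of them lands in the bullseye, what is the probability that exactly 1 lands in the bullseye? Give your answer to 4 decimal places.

X ~ Binomial(10, 0.04). Want P(X=1 | X≥1) = P(X=1) / P(X≥1).
P(X=1) = C(10,1)·0.04^1·0.96^9 = 0.277014
P(X≥1) = 1 − 0.664833 = 0.335167
Ratio = 0.277014 / 0.335167 = 0.826493

0.8265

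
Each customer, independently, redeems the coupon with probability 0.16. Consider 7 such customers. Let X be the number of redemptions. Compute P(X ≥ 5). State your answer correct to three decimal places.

0.002

X ~ Binomial(7, 0.16); P(X ≥ 5) = Σ C(7,k) p^k (1−p)^(7−k) over k:
  k=5: C(7,5)·0.16^5·0.84^2 = 0.00155
  k=6: C(7,6)·0.16^6·0.84^1 = 0.00010
  k=7: C(7,7)·0.16^7·0.84^0 = 0.00000
Total = 0.00166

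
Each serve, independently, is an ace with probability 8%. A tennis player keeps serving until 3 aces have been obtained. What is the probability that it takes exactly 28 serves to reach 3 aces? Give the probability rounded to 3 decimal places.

Y = trial on which the third success occurs; negative binomial, r=3, p=0.08.
P(Y=28) = C(27,2) · p^3 · (1−p)^25
= 351 · 0.000512 · 0.12436 = 0.02235

0.022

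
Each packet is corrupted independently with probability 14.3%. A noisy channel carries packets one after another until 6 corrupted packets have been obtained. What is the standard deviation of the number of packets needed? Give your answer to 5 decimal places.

Y = total packets until the sixth success; negative binomial with r=6, p=0.143.
SD(Y) = √[r(1−p)/p²] = √(251.4548389) = 15.8573276

15.85733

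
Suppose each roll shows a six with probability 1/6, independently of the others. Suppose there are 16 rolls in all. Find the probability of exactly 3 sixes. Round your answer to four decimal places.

0.2423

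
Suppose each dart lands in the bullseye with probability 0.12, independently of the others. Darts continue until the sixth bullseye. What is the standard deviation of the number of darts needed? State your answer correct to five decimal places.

Y = total darts until the sixth success; negative binomial with r=6, p=0.12.
SD(Y) = √[r(1−p)/p²] = √(366.6666667) = 19.1485422

19.14854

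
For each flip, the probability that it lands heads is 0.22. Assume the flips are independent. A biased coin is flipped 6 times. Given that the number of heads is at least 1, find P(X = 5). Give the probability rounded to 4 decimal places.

X ~ Binomial(6, 0.22). Want P(X=5 | X≥1) = P(X=5) / P(X≥1).
P(X=5) = C(6,5)·0.22^5·0.78^1 = 0.002412
P(X≥1) = 1 − 0.225200 = 0.774800
Ratio = 0.002412 / 0.774800 = 0.003113

0.0031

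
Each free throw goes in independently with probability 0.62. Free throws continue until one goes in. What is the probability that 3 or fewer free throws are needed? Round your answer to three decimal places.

Y = number of free throws to the first success; geometric, p = 0.62.
P(Y ≤ 3) = 1 − (1−p)^3 = 1 − 0.05487 = 0.94513

0.945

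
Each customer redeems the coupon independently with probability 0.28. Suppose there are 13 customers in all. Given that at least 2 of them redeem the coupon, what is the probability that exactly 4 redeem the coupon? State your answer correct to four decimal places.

X ~ Binomial(13, 0.28). Want P(X=4 | X≥2) = P(X=4) / P(X≥2).
P(X=4) = C(13,4)·0.28^4·0.72^9 = 0.228523
P(X≥2) = 1 − 0.013974 − 0.070647 = 0.915379
Ratio = 0.228523 / 0.915379 = 0.249649

0.2496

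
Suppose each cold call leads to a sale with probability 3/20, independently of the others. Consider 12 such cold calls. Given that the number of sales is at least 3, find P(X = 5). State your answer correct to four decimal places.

0.0730

X ~ Binomial(12, 0.15). Want P(X=5 | X≥3) = P(X=5) / P(X≥3).
P(X=5) = C(12,5)·0.15^5·0.85^7 = 0.019280
P(X≥3) = 1 − 0.142242 − 0.301218 − 0.292358 = 0.264182
Ratio = 0.019280 / 0.264182 = 0.072981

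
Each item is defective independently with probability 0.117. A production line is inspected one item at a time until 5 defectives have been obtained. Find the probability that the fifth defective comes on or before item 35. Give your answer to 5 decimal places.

Finishing within 35 items ⇔ at least 5 successes in the first 35. With X ~ Binomial(35, 0.117), P(Y ≤ 35) = 1 − P(X ≤ 4).
  k=0: C(35,0)·0.117^0·0.883^35 = 0.0128418
  k=1: C(35,1)·0.117^1·0.883^34 = 0.0595549
  k=2: C(35,2)·0.117^2·0.883^33 = 0.1341504
  k=3: C(35,3)·0.117^3·0.883^32 = 0.1955284
  k=4: C(35,4)·0.117^4·0.883^31 = 0.2072645
1 − 0.6093399 = 0.3906601

0.39066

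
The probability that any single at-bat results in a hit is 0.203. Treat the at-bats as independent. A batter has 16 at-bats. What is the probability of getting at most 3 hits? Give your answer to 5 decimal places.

X ~ Binomial(16, 0.203); P(X ≤ 3) = Σ C(16,k) p^k (1−p)^(16−k) over k:
  k=0: C(16,0)·0.203^0·0.797^16 = 0.0265053
  k=1: C(16,1)·0.203^1·0.797^15 = 0.1080167
  k=2: C(16,2)·0.203^2·0.797^14 = 0.2063430
  k=3: C(16,3)·0.203^3·0.797^13 = 0.2452643
Total = 0.5861293

0.58613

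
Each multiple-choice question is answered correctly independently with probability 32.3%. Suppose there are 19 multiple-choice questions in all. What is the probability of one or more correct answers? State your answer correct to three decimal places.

0.999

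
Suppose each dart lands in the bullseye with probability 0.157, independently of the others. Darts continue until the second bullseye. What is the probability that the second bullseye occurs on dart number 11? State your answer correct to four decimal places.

Y = trial on which the second success occurs; negative binomial, r=2, p=0.157.
P(Y=11) = C(10,1) · p^2 · (1−p)^9
= 10 · 0.024649 · 0.215 = 0.052997

0.0530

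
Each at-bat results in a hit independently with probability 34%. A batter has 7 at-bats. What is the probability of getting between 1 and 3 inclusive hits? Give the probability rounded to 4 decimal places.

0.7618

X ~ Binomial(7, 0.34); P(1 ≤ X ≤ 3) = Σ C(7,k) p^k (1−p)^(7−k) over k:
  k=1: C(7,1)·0.34^1·0.66^6 = 0.196716
  k=2: C(7,2)·0.34^2·0.66^5 = 0.304016
  k=3: C(7,3)·0.34^3·0.66^4 = 0.261024
Total = 0.761757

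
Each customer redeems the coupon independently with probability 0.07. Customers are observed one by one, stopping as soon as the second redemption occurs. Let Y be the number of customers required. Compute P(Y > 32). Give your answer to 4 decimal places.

Needing more than 32 customers ⇔ fewer than 2 successes in the first 32. With X ~ Binomial(32, 0.07), P(Y > 32) = P(X ≤ 1).
  k=0: C(32,0)·0.07^0·0.93^32 = 0.098052
  k=1: C(32,1)·0.07^1·0.93^31 = 0.236167
P(X ≤ 1) = 0.334219

0.3342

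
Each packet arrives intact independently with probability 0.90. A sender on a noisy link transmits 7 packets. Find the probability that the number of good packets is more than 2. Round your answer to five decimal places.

X ~ Binomial(7, 0.90); P(X ≥ 3) = Σ C(7,k) p^k (1−p)^(7−k) over k:
  k=3: C(7,3)·0.90^3·0.10^4 = 0.0025515
  k=4: C(7,4)·0.90^4·0.10^3 = 0.0229635
  k=5: C(7,5)·0.90^5·0.10^2 = 0.1240029
  k=6: C(7,6)·0.90^6·0.10^1 = 0.3720087
  k=7: C(7,7)·0.90^7·0.10^0 = 0.4782969
Total = 0.9998235

0.99982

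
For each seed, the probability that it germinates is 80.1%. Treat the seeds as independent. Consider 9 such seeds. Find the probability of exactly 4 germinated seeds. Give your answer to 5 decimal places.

0.01619

X ~ Binomial(n=9, p=0.801).
P(X=4) = C(9,4) · p^4 · (1−p)^5
= 126 · 0.41165 · 0.00031208 = 0.0161870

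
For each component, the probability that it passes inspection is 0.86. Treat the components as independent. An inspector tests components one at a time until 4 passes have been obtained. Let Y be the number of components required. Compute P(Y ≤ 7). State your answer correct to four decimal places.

Finishing within 7 components ⇔ at least 4 successes in the first 7. With X ~ Binomial(7, 0.86), P(Y ≤ 7) = 1 − P(X ≤ 3).
  k=0: C(7,0)·0.86^0·0.14^7 = 0.000001
  k=1: C(7,1)·0.86^1·0.14^6 = 0.000045
  k=2: C(7,2)·0.86^2·0.14^5 = 0.000835
  k=3: C(7,3)·0.86^3·0.14^4 = 0.008552
1 − 0.009434 = 0.990566

0.9906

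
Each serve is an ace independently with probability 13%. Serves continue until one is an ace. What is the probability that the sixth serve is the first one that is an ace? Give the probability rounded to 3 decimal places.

Geometric (trials to first success), p = 0.13.
P(Y = 6) = (1−p)^5 · p = 0.49842 · 0.13 = 0.06479

0.065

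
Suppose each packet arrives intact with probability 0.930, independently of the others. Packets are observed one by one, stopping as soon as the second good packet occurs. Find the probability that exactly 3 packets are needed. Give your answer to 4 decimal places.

Y = trial on which the second success occurs; negative binomial, r=2, p=0.93.
P(Y=3) = C(2,1) · p^2 · (1−p)^1
= 2 · 0.8649 · 0.07 = 0.121086

0.1211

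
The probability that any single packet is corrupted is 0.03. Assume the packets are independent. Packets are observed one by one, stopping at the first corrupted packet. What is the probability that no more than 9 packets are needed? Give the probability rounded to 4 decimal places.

Y = number of packets to the first success; geometric, p = 0.03.
P(Y ≤ 9) = 1 − (1−p)^9 = 1 − 0.760231 = 0.239769

0.2398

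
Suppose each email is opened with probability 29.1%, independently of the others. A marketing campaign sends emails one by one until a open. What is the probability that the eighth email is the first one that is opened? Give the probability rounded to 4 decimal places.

0.0262

Geometric (trials to first success), p = 0.291.
P(Y = 8) = (1−p)^7 · p = 0.090058 · 0.291 = 0.026207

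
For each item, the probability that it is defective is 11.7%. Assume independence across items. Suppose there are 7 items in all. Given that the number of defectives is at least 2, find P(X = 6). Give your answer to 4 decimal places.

X ~ Binomial(7, 0.117). Want P(X=6 | X≥2) = P(X=6) / P(X≥2).
P(X=6) = C(7,6)·0.117^6·0.883^1 = 0.000016
P(X≥2) = 1 − 0.418528 − 0.388193 = 0.193278
Ratio = 0.000016 / 0.193278 = 0.000082

0.0001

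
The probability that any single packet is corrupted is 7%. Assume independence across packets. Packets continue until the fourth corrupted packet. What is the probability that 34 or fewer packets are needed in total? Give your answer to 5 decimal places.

Finishing within 34 packets ⇔ at least 4 successes in the first 34. With X ~ Binomial(34, 0.07), P(Y ≤ 34) = 1 − P(X ≤ 3).
  k=0: C(34,0)·0.07^0·0.93^34 = 0.0848048
  k=1: C(34,1)·0.07^1·0.93^33 = 0.2170272
  k=2: C(34,2)·0.07^2·0.93^32 = 0.2695338
  k=3: C(34,3)·0.07^3·0.93^31 = 0.2163999
1 − 0.7877658 = 0.2122342

0.21223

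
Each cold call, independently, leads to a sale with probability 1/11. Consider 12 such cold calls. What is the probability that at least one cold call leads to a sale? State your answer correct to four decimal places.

0.6814

P(at least one) = 1 − P(none) = 1 − (1 − 0.090909)^12
= 1 − 0.318631 = 0.681369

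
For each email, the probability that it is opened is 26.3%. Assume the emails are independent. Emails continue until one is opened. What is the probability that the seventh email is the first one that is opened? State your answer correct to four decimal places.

0.0421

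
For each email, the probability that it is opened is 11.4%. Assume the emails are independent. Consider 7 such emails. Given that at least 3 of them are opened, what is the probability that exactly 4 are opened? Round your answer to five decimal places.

0.11296

X ~ Binomial(7, 0.114). Want P(X=4 | X≥3) = P(X=4) / P(X≥3).
P(X=4) = C(7,4)·0.114^4·0.886^3 = 0.0041114
P(X≥3) = 1 − 0.4285841 − 0.3860159 − 0.1490039 = 0.0363961
Ratio = 0.0041114 / 0.0363961 = 0.1129624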